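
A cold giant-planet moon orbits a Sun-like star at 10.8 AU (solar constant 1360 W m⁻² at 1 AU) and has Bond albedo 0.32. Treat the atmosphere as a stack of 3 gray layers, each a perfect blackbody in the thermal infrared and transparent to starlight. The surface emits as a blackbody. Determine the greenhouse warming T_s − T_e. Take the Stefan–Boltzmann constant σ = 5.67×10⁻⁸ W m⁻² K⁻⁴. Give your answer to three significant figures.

By the inverse-square law, S = 1360/10.8² = 11.66 W m⁻².
Top-of-atmosphere balance: σT_e⁴ = S(1−α)/4 = 1.982 W m⁻² → T_e = 76.89 K.
Surface: T_s = (4)^¼·T_e = 108.7 K.
So the greenhouse effect raises the surface by 108.7 − 76.89 = 31.85 K.

31.9 K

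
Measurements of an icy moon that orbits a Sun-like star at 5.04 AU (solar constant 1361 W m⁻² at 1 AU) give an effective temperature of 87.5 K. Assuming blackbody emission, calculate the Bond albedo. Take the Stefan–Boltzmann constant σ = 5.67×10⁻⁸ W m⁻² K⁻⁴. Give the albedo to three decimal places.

By the inverse-square law, S = 1361/5.04² = 53.58 W m⁻².
From σT⁴ = S(1−α)/4 we invert for α: 1−α = 4σT⁴/S.
σT⁴ = 3.324 W m⁻², so 4σT⁴ = 13.29 W m⁻².
1−α = 13.29/53.58 = 0.2481, so α = 0.7519.

0.752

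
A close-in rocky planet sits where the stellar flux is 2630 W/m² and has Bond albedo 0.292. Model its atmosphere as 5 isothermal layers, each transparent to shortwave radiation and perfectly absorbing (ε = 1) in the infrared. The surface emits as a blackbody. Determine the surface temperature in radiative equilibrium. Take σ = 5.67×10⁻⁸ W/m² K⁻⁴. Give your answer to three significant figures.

471 K

The effective emission temperature is T_e = [S(1−α)/(4σ)]^¼ = 301.0 K.
For an N-layer opaque stack, T_s⁴ = (N+1)T_e⁴, hence T_s = (6)^(1/4)×301.0 K = 471.1 K.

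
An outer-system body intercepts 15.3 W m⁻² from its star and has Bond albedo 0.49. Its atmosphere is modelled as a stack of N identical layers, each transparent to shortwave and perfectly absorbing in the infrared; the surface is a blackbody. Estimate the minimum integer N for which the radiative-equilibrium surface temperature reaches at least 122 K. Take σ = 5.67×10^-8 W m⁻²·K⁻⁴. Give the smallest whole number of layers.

6

OLR = S(1−α)/4 = 1.951 W m⁻²; the top layer radiates at T_e = 76.59 K.
Need (N+1)T_e⁴ ≥ T_s⁴, i.e. N+1 ≥ (122/76.59)⁴ = 6.439.
Rounding up, N = 6.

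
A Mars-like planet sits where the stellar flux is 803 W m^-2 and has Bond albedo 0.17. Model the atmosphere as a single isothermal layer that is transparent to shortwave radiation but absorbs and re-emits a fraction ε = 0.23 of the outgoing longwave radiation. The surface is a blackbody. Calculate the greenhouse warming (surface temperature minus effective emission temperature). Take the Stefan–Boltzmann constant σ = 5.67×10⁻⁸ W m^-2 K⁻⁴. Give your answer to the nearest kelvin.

The planet radiates to space at T_e = [S(1−α)/(4σ)]^(1/4) = 232.8 K.
The surface balance (absorbed SW + ε·downward IR = σT_s⁴) with T_a⁴ = T_s⁴/2 reduces to T_s = T_e·[2/(2−ε)]^¼ = 240.1 K.
Greenhouse warming: T_s − T_e = 7.221 K.

7 K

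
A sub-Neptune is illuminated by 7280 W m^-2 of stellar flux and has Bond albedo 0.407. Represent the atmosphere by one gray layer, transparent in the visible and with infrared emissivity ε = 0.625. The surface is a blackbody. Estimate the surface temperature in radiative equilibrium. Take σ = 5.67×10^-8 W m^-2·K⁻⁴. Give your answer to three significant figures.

Effective emission temperature (TOA balance): σT_e⁴ = S(1−α)/4 = 1079 W m^-2 → T_e = 371.4 K.
The surface balance (absorbed SW + ε·downward IR = σT_s⁴) with T_a⁴ = T_s⁴/2 reduces to T_s = T_e·[2/(2−ε)]^¼ = 407.9 K.

408 kelvin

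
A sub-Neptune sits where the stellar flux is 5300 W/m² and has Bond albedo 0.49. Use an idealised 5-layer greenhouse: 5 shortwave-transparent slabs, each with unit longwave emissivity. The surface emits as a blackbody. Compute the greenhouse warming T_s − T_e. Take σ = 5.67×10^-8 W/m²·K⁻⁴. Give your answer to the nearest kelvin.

187 kelvin

OLR = S(1−α)/4 = 675.8 W/m²; the top layer radiates at T_e = 330.4 K.
Surface: T_s = (6)^¼·T_e = 517.1 K.
Warming: T_s − T_e = 186.7 K.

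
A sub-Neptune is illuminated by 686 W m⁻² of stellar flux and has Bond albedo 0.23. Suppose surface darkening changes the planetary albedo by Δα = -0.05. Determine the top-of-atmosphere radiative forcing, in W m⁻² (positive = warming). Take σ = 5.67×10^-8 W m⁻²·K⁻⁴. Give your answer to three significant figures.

8.58 W m⁻²

ΔF = −(S/4)Δα = −(686.0/4)×(-0.05) = 8.575 W m⁻².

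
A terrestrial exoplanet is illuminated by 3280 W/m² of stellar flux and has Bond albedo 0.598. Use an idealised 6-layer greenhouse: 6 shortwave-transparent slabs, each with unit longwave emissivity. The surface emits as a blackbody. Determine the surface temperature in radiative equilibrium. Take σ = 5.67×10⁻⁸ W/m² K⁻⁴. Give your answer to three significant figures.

Top-of-atmosphere balance: σT_e⁴ = S(1−α)/4 = 329.6 W/m² → T_e = 276.1 K.
With N = 6 opaque layers, T_s = (N+1)^(1/4)·T_e = 7^(1/4)·276.1 = 449.1 K.

449 K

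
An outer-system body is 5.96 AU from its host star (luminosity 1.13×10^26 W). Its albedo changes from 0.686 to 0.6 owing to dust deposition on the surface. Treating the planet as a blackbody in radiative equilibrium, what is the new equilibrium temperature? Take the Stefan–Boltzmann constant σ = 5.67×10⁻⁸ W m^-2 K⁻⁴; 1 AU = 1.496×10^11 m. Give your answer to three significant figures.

d = 5.96 × 1.496×10^11 m = 8.916×10^11 m.
Spreading L over a sphere of radius d: S = 1.13×10^26/(4π·8.92×10^11²) = 11.31 W m^-2.
T₂ = [S(1−α₂)/(4σ)]^(1/4) = [11.31·0.4/(4σ)]^(1/4) = 66.83 K.

66.8 K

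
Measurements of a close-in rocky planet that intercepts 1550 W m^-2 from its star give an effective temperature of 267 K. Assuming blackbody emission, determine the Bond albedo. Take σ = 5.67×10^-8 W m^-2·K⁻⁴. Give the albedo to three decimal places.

From σT⁴ = S(1−α)/4 we invert for α: 1−α = 4σT⁴/S.
σT⁴ = 288.2 W m^-2, so 4σT⁴ = 1153 W m^-2.
Hence α = 1 − 1153/1550 = 0.2564.

0.256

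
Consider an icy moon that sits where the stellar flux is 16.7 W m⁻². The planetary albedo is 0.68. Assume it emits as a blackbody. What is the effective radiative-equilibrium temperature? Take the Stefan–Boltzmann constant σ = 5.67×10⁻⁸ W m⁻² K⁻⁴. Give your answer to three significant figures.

Averaging over the sphere, the absorbed flux is S(1−α)/4 = 1.336 W m⁻².
Set σT⁴ = 1.336 → T = (1.336/σ)^(1/4) = 69.67 K.

69.7 K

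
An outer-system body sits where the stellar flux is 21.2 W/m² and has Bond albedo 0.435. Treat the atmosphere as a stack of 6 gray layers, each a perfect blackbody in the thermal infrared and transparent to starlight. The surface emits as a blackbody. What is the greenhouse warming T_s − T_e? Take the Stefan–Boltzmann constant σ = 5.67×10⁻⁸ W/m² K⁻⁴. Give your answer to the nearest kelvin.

The effective emission temperature is T_e = [S(1−α)/(4σ)]^¼ = 85.25 K.
T_s = (N+1)^(1/4)·T_e = 138.7 K.
Warming: T_s − T_e = 53.41 K.

53 kelvin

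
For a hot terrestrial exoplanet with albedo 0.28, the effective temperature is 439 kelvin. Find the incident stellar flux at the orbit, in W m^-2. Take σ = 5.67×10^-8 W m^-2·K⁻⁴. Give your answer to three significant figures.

From S(1−α)/4 = σT⁴: S = 4σT⁴/(1−α).
σT⁴ = 5.67×10⁻⁸·(439)⁴ = 2106 W m^-2.
So S = 4×2106/(1−0.28) = 11700 W m^-2.

11700 W m^-2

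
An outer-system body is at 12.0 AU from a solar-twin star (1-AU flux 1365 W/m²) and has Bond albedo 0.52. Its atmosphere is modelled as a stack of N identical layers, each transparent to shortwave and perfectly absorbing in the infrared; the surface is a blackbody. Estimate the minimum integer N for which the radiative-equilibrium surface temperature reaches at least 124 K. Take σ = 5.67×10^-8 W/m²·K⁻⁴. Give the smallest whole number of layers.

Flux at the orbit: S = 1365/(12.0)² = 9.479 W/m².
The effective emission temperature is T_e = [S(1−α)/(4σ)]^¼ = 66.93 K.
Need (N+1)T_e⁴ ≥ T_s⁴, i.e. N+1 ≥ (124/66.93)⁴ = 11.785.
The minimum whole number is N = 11.

11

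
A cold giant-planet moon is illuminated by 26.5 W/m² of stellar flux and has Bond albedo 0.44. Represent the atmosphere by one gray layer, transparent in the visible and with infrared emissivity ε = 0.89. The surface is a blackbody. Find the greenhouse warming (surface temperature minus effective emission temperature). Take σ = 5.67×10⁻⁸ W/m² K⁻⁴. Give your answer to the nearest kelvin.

14 K

At the top of the atmosphere, σT_e⁴ = S(1−α)/4 = 3.710 W/m², giving T_e = 89.94 K.
The surface balance (absorbed SW + ε·downward IR = σT_s⁴) with T_a⁴ = T_s⁴/2 reduces to T_s = T_e·[2/(2−ε)]^¼ = 104.2 K.
T_s − T_e = 104.2 − 89.94 = 14.26 K.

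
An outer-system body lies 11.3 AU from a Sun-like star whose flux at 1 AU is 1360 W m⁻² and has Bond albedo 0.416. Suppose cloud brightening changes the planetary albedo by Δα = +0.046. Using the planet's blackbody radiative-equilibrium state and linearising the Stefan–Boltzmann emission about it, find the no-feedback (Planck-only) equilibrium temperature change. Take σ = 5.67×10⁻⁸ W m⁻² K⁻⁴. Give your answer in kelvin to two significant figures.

Irradiance scales as 1/d², so S = 1360 W m⁻² × (1/11.3)² = 10.65 W m⁻².
Unperturbed T_e = [10.65·(1−0.416)/(4σ)]^¼ = 72.37 K.
The change in absorbed flux is Δ[S(1−α)/4] = −SΔα/4 = -0.1225 W m⁻².
Planck response: λ_P = 4σT_e³ = 4·5.67×10⁻⁸·(72.37)³ = 0.08595 W m⁻²/K.
So ΔT₀ = -0.1225/0.08595 = -1.43 K.

-1.4 K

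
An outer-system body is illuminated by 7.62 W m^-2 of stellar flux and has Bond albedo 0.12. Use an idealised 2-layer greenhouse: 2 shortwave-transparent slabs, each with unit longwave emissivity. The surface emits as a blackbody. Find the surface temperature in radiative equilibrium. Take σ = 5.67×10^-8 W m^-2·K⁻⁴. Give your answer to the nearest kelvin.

97 K

Top-of-atmosphere balance: σT_e⁴ = S(1−α)/4 = 1.676 W m^-2 → T_e = 73.74 K.
Layer-by-layer balance gives σT_s⁴ = (N+1)σT_e⁴, so T_s = 3^¼·73.74 = 97.05 K.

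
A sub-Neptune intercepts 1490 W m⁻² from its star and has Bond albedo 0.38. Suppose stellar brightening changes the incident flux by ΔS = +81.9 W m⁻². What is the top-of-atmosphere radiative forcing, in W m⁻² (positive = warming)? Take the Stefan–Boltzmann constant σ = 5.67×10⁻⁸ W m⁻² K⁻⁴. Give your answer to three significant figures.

12.7 W m⁻²

Only a fraction (1−α) is absorbed and it's spread over 4πR², so ΔF = (1−α)ΔS/4 = 12.69 W m⁻².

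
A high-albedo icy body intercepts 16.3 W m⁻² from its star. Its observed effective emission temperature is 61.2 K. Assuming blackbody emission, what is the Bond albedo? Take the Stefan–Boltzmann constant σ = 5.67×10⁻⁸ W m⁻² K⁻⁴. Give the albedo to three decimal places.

Energy balance: S(1−α)/4 = σT⁴, so 1−α = 4σT⁴/S.
σT⁴ = 0.7954 W m⁻², so 4σT⁴ = 3.182 W m⁻².
1−α = 3.182/16.30 = 0.1952, so α = 0.8048.

0.805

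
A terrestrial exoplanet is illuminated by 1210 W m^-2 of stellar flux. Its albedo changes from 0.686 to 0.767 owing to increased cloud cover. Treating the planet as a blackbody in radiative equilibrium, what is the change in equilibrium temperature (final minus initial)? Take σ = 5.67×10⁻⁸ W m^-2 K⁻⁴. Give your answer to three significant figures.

Before: T₁ = [1210·0.314/(4σ)]^(1/4) = 202.3 K.
With α = 0.767, T₂ = 187.8 K.
ΔT = T₂ − T₁ = -14.54 K.

-14.5 K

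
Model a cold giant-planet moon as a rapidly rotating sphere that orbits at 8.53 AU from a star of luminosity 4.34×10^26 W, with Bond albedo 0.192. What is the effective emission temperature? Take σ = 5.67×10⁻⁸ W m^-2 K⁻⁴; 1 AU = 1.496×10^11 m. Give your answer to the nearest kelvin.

d = 8.53 × 1.496×10^11 m = 1.276×10^12 m.
Flux at the orbit: S = L/(4πd²) = 4.34×10^26/(4π·(1.28×10^12)²) = 21.21 W m^-2.
Absorbed flux (global mean): S(1−α)/4 = 21.21·0.808/4 = 4.284 W m^-2.
In equilibrium σT⁴ equals this, so T = 93.23 K.

93 K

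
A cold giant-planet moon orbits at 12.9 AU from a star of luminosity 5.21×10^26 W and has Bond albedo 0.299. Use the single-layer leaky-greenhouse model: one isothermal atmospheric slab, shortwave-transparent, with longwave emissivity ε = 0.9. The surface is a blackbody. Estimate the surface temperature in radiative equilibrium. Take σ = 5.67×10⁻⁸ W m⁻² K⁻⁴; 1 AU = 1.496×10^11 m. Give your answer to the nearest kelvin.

d = 12.9 × 1.496×10^11 m = 1.930×10^12 m.
Flux at the orbit: S = L/(4πd²) = 5.21×10^26/(4π·(1.93×10^12)²) = 11.13 W m⁻².
The planet radiates to space at T_e = [S(1−α)/(4σ)]^(1/4) = 76.59 K.
For a single slab of emissivity ε, T_s⁴ = 2T_e⁴/(2−ε); thus T_s = 76.59·(1.818)^(1/4) = 88.94 K.

89 kelvin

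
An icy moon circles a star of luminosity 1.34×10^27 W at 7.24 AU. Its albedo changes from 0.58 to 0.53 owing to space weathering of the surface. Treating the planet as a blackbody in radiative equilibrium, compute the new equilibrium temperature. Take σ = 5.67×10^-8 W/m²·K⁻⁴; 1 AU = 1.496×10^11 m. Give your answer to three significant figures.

d = 7.24 × 1.496×10^11 m = 1.083×10^12 m.
Flux at the orbit: S = L/(4πd²) = 1.34×10^27/(4π·(1.08×10^12)²) = 90.90 W/m².
With the new albedo, S(1−α₂)/4 = 10.68 W/m², so T₂ = 117.2 K.

117 K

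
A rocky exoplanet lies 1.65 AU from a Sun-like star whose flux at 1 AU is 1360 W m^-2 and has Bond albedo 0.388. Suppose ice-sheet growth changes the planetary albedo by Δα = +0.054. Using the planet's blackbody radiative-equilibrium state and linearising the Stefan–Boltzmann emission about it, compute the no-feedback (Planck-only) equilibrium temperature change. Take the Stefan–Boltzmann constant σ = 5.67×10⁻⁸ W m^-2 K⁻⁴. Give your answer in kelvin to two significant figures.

By the inverse-square law, S = 1360/1.65² = 499.5 W m^-2.
The baseline emission temperature is T_e = 191.6 K.
ΔF = −(S/4)Δα = −(499.5/4)×(+0.054) = -6.744 W m^-2.
Planck response: λ_P = 4σT_e³ = 4·5.67×10⁻⁸·(191.6)³ = 1.596 W m^-2/K.
Hence the no-feedback warming is ΔF/(4σT_e³) = -4.23 K.

-4.2 kelvin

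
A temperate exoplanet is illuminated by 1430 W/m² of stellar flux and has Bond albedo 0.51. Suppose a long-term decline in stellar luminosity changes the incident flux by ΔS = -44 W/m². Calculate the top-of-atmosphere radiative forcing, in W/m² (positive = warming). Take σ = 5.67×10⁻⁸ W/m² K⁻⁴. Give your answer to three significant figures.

ΔF = Δ[S(1−α)]/4 = (1−0.51)·-44/4 = -5.390 W/m².

-5.39 W/m²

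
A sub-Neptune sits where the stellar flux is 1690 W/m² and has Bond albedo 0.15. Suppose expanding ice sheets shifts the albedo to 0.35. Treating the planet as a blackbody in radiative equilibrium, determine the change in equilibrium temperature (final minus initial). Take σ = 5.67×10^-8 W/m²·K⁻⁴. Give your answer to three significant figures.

-18.3 K

Initial: T₁ = [S(1−0.15)/(4σ)]^(1/4) = 282.1 K.
After:  T₂ = [1690·0.65/(4σ)]^(1/4) = 263.8 K.
ΔT = T₂ − T₁ = -18.30 K.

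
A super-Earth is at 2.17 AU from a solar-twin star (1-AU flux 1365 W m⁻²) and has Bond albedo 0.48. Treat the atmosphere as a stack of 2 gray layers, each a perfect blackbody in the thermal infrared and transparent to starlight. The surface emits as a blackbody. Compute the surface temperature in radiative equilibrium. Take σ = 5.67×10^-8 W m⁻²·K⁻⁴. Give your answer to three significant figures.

Irradiance scales as 1/d², so S = 1365 W m⁻² × (1/2.17)² = 289.9 W m⁻².
OLR = S(1−α)/4 = 37.68 W m⁻²; the top layer radiates at T_e = 160.6 K.
Layer-by-layer balance gives σT_s⁴ = (N+1)σT_e⁴, so T_s = 3^¼·160.6 = 211.3 K.

211 K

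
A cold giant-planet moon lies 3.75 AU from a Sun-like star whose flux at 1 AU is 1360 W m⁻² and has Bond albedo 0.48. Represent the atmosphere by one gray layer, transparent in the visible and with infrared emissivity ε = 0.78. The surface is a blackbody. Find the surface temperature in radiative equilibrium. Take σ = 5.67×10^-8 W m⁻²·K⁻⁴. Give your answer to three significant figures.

138 K

Irradiance scales as 1/d², so S = 1360 W m⁻² × (1/3.75)² = 96.71 W m⁻².
The planet radiates to space at T_e = [S(1−α)/(4σ)]^(1/4) = 122.0 K.
For a single slab of emissivity ε, T_s⁴ = 2T_e⁴/(2−ε); thus T_s = 122.0·(1.639)^(1/4) = 138.1 K.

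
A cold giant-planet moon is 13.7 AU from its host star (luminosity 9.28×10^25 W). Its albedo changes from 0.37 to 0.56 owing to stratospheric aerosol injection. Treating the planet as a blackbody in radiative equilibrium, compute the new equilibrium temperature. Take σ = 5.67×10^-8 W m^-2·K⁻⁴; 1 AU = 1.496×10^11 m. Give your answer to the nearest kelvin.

Orbital distance: d = 13.7 AU = 2.050×10^12 m.
Spreading L over a sphere of radius d: S = 9.28×10^25/(4π·2.05×10^12²) = 1.758 W m^-2.
New equilibrium: T₂ = [(1−0.56)·1.758/(4σ)]^(1/4) = 42.97 K.

43 K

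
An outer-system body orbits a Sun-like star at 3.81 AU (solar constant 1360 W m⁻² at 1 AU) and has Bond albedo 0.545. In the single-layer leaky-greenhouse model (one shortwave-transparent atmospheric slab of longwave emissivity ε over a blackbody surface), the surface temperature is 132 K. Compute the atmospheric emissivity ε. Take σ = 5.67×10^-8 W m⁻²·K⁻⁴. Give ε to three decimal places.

0.762

By the inverse-square law, S = 1360/3.81² = 93.69 W m⁻².
TOA balance gives T_e = 117.1 K.
Inverting T_s⁴ = 2T_e⁴/(2−ε): (T_e/T_s)⁴ = 0.6191, so ε = 2(1 − 0.6191) = 0.7618.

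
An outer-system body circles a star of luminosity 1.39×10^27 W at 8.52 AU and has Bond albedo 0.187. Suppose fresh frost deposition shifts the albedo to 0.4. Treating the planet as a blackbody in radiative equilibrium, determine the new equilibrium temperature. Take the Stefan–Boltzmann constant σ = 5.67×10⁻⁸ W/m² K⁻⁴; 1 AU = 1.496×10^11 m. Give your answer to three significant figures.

116 K

Orbital distance: d = 8.52 AU = 1.275×10^12 m.
Flux at the orbit: S = L/(4πd²) = 1.39×10^27/(4π·(1.27×10^12)²) = 68.09 W/m².
T₂ = [S(1−α₂)/(4σ)]^(1/4) = [68.09·0.6/(4σ)]^(1/4) = 115.8 K.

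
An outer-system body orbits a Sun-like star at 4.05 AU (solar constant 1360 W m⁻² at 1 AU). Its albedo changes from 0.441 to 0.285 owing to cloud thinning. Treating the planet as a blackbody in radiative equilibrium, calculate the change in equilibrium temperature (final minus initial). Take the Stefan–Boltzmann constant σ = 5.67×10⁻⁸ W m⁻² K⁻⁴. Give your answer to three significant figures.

Flux at the orbit: S = 1360/(4.05)² = 82.91 W m⁻².
Initial: T₁ = [S(1−0.441)/(4σ)]^(1/4) = 119.6 K.
After:  T₂ = [82.91·0.715/(4σ)]^(1/4) = 127.2 K.
Change: 127.2 − 119.6 = 7.588 K.

7.59 K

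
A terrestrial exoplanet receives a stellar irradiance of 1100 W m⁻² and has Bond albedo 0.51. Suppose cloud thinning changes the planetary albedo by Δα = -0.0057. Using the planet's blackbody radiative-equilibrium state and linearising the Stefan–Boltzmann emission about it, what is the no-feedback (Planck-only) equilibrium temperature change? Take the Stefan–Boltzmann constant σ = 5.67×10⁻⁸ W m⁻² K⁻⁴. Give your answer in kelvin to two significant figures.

Unperturbed T_e = [1100·(1−0.51)/(4σ)]^¼ = 220.8 K.
ΔF = −(S/4)Δα = −(1100/4)×(-0.0057) = 1.568 W m⁻².
Linearising σT⁴ gives d(σT⁴)/dT = 4σT_e³ = 2.441 W m⁻² per K.
ΔT₀ = ΔF/λ_P = 1.568/2.441 = 0.642 K.

0.64 K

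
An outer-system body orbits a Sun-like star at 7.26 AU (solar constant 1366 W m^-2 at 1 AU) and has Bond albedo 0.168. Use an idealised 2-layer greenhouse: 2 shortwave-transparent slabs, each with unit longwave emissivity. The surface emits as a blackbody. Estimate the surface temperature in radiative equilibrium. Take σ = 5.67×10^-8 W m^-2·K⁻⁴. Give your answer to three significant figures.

130 K

By the inverse-square law, S = 1366/7.26² = 25.92 W m^-2.
OLR = S(1−α)/4 = 5.391 W m^-2; the top layer radiates at T_e = 98.74 K.
Layer-by-layer balance gives σT_s⁴ = (N+1)σT_e⁴, so T_s = 3^¼·98.74 = 130.0 K.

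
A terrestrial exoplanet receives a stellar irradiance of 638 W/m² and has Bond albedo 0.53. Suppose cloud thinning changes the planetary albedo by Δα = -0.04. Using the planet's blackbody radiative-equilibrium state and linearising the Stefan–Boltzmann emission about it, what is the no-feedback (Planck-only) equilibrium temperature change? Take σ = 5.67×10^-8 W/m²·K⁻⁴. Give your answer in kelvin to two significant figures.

4.1 kelvin

The baseline emission temperature is T_e = 190.7 K.
ΔF = −(S/4)Δα = −(638.0/4)×(-0.04) = 6.380 W/m².
Linearising σT⁴ gives d(σT⁴)/dT = 4σT_e³ = 1.573 W/m² per K.
So ΔT₀ = 6.380/1.573 = 4.06 K.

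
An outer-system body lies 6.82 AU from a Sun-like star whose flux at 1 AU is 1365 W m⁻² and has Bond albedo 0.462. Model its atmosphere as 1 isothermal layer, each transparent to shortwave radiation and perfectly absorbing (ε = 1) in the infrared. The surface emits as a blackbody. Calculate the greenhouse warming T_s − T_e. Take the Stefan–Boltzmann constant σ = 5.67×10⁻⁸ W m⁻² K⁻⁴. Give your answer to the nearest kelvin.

17 K

Flux at the orbit: S = 1365/(6.82)² = 29.35 W m⁻².
OLR = S(1−α)/4 = 3.947 W m⁻²; the top layer radiates at T_e = 91.34 K.
Surface: T_s = (2)^¼·T_e = 108.6 K.
Warming: T_s − T_e = 17.28 K.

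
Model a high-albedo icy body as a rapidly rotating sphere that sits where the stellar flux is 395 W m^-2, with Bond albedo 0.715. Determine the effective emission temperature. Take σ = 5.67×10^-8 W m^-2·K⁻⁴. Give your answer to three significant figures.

149 K

Absorbed flux (global mean): S(1−α)/4 = 395.0·0.285/4 = 28.14 W m^-2.
Set σT⁴ = 28.14 → T = (28.14/σ)^(1/4) = 149.3 K.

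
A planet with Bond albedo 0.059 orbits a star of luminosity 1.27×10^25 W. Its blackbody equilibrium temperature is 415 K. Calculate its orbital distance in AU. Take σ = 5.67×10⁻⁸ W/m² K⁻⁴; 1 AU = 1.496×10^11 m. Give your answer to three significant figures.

0.0795 AU

Energy balance gives S = 4σT⁴/(1−α) = 7149 W/m².
S = L/(4πd²) → d = √(L/4πS) = √(1.27×10^25/(4π·7149)) = 1.189×10^10 m = 0.07948 AU.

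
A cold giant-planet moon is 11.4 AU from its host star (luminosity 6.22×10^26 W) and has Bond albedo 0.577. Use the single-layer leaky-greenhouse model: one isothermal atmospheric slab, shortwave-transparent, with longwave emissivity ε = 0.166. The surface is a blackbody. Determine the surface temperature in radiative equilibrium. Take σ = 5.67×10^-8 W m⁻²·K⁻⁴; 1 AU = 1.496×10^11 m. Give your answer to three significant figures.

Orbital distance: d = 11.4 AU = 1.705×10^12 m.
Spreading L over a sphere of radius d: S = 6.22×10^26/(4π·1.71×10^12²) = 17.02 W m⁻².
The planet radiates to space at T_e = [S(1−α)/(4σ)]^(1/4) = 75.06 K.
Surface balance with a leaky layer gives σT_s⁴ = σT_e⁴·2/(2−ε), so T_s = T_e·[2/(2−0.166)]^(1/4) = 76.70 K.

76.7 K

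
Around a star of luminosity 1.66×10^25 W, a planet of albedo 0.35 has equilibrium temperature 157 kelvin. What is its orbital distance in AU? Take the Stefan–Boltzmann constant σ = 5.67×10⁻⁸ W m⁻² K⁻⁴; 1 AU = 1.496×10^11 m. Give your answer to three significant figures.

0.528 AU

Required flux: S = 4σT⁴/(1−α) = 212.0 W m⁻².
S = L/(4πd²) → d = √(L/4πS) = √(1.66×10^25/(4π·212.0)) = 7.894×10^10 m = 0.5277 AU.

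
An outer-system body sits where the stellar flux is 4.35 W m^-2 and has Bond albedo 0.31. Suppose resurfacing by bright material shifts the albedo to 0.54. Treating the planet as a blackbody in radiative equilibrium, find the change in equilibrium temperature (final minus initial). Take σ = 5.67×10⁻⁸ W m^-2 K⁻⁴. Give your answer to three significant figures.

-5.81 kelvin

Before: T₁ = [4.350·0.69/(4σ)]^(1/4) = 60.31 K.
With α = 0.54, T₂ = 54.50 K.
ΔT = T₂ − T₁ = -5.814 K.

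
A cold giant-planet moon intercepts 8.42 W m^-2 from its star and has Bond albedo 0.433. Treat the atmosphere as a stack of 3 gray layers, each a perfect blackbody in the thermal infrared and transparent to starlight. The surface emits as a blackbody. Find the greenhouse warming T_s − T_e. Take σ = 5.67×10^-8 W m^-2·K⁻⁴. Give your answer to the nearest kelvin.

OLR = S(1−α)/4 = 1.194 W m^-2; the top layer radiates at T_e = 67.73 K.
T_s = (N+1)^(1/4)·T_e = 95.79 K.
Warming: T_s − T_e = 28.06 K.

28 kelvin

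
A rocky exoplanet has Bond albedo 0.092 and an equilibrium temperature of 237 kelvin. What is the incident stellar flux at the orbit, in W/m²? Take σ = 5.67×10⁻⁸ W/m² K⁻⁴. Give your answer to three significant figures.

788 W/m²

From S(1−α)/4 = σT⁴: S = 4σT⁴/(1−α).
σT⁴ = 5.67×10⁻⁸·(237)⁴ = 178.9 W/m².
S = 4·178.9/0.908 = 788.0 W/m².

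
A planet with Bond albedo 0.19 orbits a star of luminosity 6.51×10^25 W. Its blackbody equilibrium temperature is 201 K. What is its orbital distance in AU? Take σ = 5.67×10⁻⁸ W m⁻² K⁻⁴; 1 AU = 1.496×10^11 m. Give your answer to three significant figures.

Energy balance gives S = 4σT⁴/(1−α) = 457.0 W m⁻².
S = L/(4πd²) → d = √(L/4πS) = √(6.51×10^25/(4π·457.0)) = 1.065×10^11 m = 0.7117 AU.

0.712 AU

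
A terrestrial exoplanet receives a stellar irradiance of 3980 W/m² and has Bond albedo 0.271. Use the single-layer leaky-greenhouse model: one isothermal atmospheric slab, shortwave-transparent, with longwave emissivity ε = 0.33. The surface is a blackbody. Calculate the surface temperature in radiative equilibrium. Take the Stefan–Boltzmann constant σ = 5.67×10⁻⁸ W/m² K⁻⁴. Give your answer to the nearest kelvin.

The planet radiates to space at T_e = [S(1−α)/(4σ)]^(1/4) = 336.3 K.
For a single slab of emissivity ε, T_s⁴ = 2T_e⁴/(2−ε); thus T_s = 336.3·(1.198)^(1/4) = 351.8 K.

352 K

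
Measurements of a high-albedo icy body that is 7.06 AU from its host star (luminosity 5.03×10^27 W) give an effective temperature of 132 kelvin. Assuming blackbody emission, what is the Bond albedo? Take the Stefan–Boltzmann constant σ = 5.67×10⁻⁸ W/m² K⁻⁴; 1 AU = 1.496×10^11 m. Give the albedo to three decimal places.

d = 7.06 × 1.496×10^11 m = 1.056×10^12 m.
Flux at the orbit: S = L/(4πd²) = 5.03×10^27/(4π·(1.06×10^12)²) = 358.8 W/m².
Energy balance: S(1−α)/4 = σT⁴, so 1−α = 4σT⁴/S.
4σT⁴ = 4·5.67×10⁻⁸·(132)⁴ = 68.86 W/m².
1−α = 68.86/358.8 = 0.1919, so α = 0.8081.

0.808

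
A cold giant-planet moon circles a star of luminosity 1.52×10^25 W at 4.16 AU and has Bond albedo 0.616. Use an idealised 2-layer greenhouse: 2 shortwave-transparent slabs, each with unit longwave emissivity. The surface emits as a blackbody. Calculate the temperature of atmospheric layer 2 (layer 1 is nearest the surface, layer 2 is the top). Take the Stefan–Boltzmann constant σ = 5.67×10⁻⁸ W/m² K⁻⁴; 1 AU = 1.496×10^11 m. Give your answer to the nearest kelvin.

48 K

d = 4.16 × 1.496×10^11 m = 6.223×10^11 m.
S = L/(4πd²) = 3.123 W/m².
OLR = S(1−α)/4 = 0.2998 W/m²; the top layer radiates at T_e = 47.95 K.
The net upward flux σT_e⁴ is constant between every pair of levels, so T_k⁴ = (N+1−k)T_e⁴.
With k = 2: T_2 = (2+1−2)^¼·47.95 K = 47.95 K.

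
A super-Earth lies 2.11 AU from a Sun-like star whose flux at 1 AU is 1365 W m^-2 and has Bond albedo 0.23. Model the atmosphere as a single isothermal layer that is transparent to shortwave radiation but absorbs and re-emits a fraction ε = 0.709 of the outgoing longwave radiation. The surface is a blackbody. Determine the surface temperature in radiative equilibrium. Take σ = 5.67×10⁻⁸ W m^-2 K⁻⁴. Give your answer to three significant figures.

200 K

By the inverse-square law, S = 1365/2.11² = 306.6 W m^-2.
Effective emission temperature (TOA balance): σT_e⁴ = S(1−α)/4 = 59.02 W m^-2 → T_e = 179.6 K.
Surface balance with a leaky layer gives σT_s⁴ = σT_e⁴·2/(2−ε), so T_s = T_e·[2/(2−0.709)]^(1/4) = 200.4 K.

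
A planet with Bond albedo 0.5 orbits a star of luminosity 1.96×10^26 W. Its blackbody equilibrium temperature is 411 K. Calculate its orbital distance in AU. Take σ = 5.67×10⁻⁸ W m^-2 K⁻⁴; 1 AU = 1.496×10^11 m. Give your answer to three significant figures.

The flux needed for this T is 4σT⁴/(1−0.5) = 12940 W m^-2.
From L = 4πd²S, d = √(1.96×10^26/(4π·12940)) = 3.471×10^10 m = 0.2320 AU.

0.232 AU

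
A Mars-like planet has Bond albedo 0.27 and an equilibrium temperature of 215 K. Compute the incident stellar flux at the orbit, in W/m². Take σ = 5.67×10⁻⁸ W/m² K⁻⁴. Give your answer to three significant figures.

664 W/m²

From S(1−α)/4 = σT⁴: S = 4σT⁴/(1−α).
σT⁴ = 5.67×10⁻⁸·(215)⁴ = 121.2 W/m².
S = 4·121.2/0.73 = 663.9 W/m².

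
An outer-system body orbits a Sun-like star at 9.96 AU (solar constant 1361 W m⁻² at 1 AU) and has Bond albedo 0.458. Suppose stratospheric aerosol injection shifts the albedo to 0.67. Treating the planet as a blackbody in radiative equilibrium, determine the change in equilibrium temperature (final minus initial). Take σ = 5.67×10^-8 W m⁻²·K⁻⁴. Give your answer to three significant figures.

-8.83 K

By the inverse-square law, S = 1361/9.96² = 13.72 W m⁻².
With α = 0.458, T₁ = 75.67 K.
Final:   T₂ = [S(1−0.67)/(4σ)]^(1/4) = 66.84 K.
Change: 66.84 − 75.67 = -8.828 K.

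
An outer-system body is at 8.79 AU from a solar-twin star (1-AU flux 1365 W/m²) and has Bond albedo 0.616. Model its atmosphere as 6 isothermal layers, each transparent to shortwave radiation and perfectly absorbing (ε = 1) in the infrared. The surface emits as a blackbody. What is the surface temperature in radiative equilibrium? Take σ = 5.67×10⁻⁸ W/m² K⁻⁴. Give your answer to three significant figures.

120 K

Irradiance scales as 1/d², so S = 1365 W/m² × (1/8.79)² = 17.67 W/m².
The effective emission temperature is T_e = [S(1−α)/(4σ)]^¼ = 73.95 K.
Layer-by-layer balance gives σT_s⁴ = (N+1)σT_e⁴, so T_s = 7^¼·73.95 = 120.3 K.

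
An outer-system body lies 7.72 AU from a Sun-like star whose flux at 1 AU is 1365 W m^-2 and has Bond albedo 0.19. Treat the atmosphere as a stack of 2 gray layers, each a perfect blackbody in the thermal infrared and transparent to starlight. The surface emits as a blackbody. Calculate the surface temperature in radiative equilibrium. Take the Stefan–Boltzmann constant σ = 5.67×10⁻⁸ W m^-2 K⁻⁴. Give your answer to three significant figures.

Flux at the orbit: S = 1365/(7.72)² = 22.90 W m^-2.
Top-of-atmosphere balance: σT_e⁴ = S(1−α)/4 = 4.638 W m^-2 → T_e = 95.10 K.
For an N-layer opaque stack, T_s⁴ = (N+1)T_e⁴, hence T_s = (3)^(1/4)×95.10 K = 125.2 K.

125 kelvin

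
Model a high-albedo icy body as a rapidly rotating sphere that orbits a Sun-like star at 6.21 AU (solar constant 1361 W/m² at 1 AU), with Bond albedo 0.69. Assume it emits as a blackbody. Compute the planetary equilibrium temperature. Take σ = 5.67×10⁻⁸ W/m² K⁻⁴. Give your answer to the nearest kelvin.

83 kelvin

By the inverse-square law, S = 1361/6.21² = 35.29 W/m².
Averaging over the sphere, the absorbed flux is S(1−α)/4 = 2.735 W/m².
In equilibrium σT⁴ equals this, so T = 83.34 K.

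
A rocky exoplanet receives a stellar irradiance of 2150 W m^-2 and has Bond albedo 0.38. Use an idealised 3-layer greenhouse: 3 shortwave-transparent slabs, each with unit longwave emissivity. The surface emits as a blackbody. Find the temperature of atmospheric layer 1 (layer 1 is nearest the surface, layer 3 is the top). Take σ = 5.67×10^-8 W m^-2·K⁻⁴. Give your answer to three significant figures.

364 K

Top-of-atmosphere balance: σT_e⁴ = S(1−α)/4 = 333.2 W m^-2 → T_e = 276.9 K.
The net upward flux σT_e⁴ is constant between every pair of levels, so T_k⁴ = (N+1−k)T_e⁴.
With k = 1: T_1 = (3+1−1)^¼·276.9 K = 364.4 K.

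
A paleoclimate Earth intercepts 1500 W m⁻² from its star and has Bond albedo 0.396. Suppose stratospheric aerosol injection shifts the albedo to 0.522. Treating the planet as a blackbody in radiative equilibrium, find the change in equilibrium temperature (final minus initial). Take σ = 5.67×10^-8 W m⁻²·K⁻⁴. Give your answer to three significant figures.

Before: T₁ = [1500·0.604/(4σ)]^(1/4) = 251.4 K.
Final:   T₂ = [S(1−0.522)/(4σ)]^(1/4) = 237.1 K.
ΔT = T₂ − T₁ = -14.28 K.

-14.3 K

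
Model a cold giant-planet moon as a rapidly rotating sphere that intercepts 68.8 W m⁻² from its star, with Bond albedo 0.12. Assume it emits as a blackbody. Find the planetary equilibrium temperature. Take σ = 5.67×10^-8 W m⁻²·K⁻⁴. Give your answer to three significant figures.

128 K

Averaging over the sphere, the absorbed flux is S(1−α)/4 = 15.14 W m⁻².
In equilibrium σT⁴ equals this, so T = 127.8 K.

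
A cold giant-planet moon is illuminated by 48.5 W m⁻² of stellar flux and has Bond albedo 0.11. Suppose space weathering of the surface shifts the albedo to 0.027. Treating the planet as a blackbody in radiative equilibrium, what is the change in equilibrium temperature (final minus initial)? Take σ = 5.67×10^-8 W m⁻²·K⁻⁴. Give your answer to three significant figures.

2.65 kelvin

Before: T₁ = [48.50·0.89/(4σ)]^(1/4) = 117.5 K.
After:  T₂ = [48.50·0.973/(4σ)]^(1/4) = 120.1 K.
ΔT = T₂ − T₁ = 2.648 K.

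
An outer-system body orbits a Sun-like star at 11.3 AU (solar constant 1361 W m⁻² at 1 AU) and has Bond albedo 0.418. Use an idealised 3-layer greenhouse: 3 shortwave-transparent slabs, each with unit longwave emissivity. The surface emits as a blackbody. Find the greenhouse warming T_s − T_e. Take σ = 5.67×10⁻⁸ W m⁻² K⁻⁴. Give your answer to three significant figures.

30.0 K

Irradiance scales as 1/d², so S = 1361 W m⁻² × (1/11.3)² = 10.66 W m⁻².
The effective emission temperature is T_e = [S(1−α)/(4σ)]^¼ = 72.32 K.
Surface: T_s = (4)^¼·T_e = 102.3 K.
Warming: T_s − T_e = 29.96 K.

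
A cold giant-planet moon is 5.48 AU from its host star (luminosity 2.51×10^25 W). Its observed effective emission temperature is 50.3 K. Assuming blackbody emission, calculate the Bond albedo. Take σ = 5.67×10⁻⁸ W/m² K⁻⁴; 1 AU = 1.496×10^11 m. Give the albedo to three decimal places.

d = 5.48 × 1.496×10^11 m = 8.198×10^11 m.
Flux at the orbit: S = L/(4πd²) = 2.51×10^25/(4π·(8.20×10^11)²) = 2.972 W/m².
From σT⁴ = S(1−α)/4 we invert for α: 1−α = 4σT⁴/S.
4σT⁴ = 4·5.67×10⁻⁸·(50.3)⁴ = 1.452 W/m².
1−α = 1.452/2.972 = 0.4885, so α = 0.5115.

0.511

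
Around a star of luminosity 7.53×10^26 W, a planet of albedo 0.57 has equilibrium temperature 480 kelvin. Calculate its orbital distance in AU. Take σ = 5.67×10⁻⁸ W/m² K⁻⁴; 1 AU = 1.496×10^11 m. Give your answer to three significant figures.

0.309 AU

Energy balance gives S = 4σT⁴/(1−α) = 28000 W/m².
S = L/(4πd²) → d = √(L/4πS) = √(7.53×10^26/(4π·28000)) = 4.626×10^10 m = 0.3092 AU.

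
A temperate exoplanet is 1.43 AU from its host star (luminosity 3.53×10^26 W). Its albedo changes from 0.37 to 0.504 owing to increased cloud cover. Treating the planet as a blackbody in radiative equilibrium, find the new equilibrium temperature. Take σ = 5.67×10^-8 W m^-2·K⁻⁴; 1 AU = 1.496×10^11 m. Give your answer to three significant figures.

Orbital distance: d = 1.43 AU = 2.139×10^11 m.
Flux at the orbit: S = L/(4πd²) = 3.53×10^26/(4π·(2.14×10^11)²) = 613.8 W m^-2.
With the new albedo, S(1−α₂)/4 = 76.11 W m^-2, so T₂ = 191.4 K.

191 K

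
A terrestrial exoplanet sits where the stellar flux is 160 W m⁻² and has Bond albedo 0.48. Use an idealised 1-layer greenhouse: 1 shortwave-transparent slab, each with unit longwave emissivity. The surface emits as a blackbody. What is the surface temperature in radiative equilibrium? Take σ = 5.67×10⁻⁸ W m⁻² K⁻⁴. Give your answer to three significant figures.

165 K

The effective emission temperature is T_e = [S(1−α)/(4σ)]^¼ = 138.4 K.
For an N-layer opaque stack, T_s⁴ = (N+1)T_e⁴, hence T_s = (2)^(1/4)×138.4 K = 164.6 K.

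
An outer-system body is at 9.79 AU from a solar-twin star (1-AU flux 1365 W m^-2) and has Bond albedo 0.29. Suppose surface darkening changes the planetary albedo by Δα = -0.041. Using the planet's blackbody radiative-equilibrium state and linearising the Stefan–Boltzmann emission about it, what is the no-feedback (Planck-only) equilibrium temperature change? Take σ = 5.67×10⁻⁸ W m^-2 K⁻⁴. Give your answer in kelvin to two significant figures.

1.2 K

Irradiance scales as 1/d², so S = 1365 W m^-2 × (1/9.79)² = 14.24 W m^-2.
Unperturbed T_e = [14.24·(1−0.29)/(4σ)]^¼ = 81.71 K.
TOA radiative forcing: ΔF = −S·Δα/4 = −14.24·(-0.041)/4 = 0.1460 W m^-2.
Planck response: λ_P = 4σT_e³ = 4·5.67×10⁻⁸·(81.71)³ = 0.1237 W m^-2/K.
ΔT₀ = ΔF/λ_P = 0.1460/0.1237 = 1.18 K.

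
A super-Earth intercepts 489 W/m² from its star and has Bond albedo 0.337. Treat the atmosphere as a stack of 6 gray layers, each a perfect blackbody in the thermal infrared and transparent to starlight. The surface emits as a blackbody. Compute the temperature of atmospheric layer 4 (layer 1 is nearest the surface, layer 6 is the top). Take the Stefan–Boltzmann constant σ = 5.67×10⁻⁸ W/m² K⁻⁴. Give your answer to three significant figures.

256 kelvin

Top-of-atmosphere balance: σT_e⁴ = S(1−α)/4 = 81.05 W/m² → T_e = 194.4 K.
In the N-layer model, layer k (counted from the surface) has T_k = (N+1−k)^(1/4)·T_e.
T_4 = (3)^(1/4)·194.4 = 255.9 K.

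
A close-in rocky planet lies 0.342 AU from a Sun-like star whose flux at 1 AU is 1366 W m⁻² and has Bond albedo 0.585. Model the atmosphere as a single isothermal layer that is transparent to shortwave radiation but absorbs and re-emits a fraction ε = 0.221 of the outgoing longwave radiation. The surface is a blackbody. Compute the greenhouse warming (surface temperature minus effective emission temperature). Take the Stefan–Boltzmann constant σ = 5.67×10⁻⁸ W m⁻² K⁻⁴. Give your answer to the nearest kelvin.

Flux at the orbit: S = 1366/(0.342)² = 11680 W m⁻².
At the top of the atmosphere, σT_e⁴ = S(1−α)/4 = 1212 W m⁻², giving T_e = 382.3 K.
Surface balance with a leaky layer gives σT_s⁴ = σT_e⁴·2/(2−ε), so T_s = T_e·[2/(2−0.221)]^(1/4) = 393.7 K.
Greenhouse warming: T_s − T_e = 11.36 K.

11 K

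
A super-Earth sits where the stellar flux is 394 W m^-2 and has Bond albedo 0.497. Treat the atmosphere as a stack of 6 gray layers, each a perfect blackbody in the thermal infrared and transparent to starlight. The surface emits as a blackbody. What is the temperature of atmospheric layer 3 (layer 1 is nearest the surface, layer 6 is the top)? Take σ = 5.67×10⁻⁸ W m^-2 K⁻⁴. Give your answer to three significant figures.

The effective emission temperature is T_e = [S(1−α)/(4σ)]^¼ = 171.9 K.
In the N-layer model, layer k (counted from the surface) has T_k = (N+1−k)^(1/4)·T_e.
With k = 3: T_3 = (6+1−3)^¼·171.9 K = 243.1 K.

243 K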